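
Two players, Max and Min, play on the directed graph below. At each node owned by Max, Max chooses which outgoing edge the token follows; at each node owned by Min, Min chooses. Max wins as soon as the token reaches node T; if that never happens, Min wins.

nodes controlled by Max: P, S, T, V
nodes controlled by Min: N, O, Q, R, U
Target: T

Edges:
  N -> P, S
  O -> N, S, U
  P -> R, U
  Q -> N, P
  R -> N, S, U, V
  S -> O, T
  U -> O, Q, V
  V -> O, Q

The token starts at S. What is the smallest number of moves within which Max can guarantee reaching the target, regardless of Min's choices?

A0 = {T}
A1: add {S} — S (Max) has S→T.
A2 = A1; e.g. N (Min) can still go to P. Fixed point.
S enters the attractor at level 1, so Max can force the target in 1 move from there.

1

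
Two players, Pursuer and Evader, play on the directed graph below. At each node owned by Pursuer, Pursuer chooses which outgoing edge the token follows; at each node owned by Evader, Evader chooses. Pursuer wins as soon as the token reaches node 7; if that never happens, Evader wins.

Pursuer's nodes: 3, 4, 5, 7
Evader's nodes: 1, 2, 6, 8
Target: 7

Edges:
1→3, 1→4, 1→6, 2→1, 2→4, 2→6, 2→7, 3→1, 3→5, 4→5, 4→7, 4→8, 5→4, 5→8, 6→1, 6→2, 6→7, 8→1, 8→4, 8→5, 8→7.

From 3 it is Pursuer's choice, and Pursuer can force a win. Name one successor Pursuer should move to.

A0 = {7}
A1: add {4} — 4 (Pursuer) has 4→7.
A2: add {5} — 5 (Pursuer) has 5→4.
A3: add {3} — 3 (Pursuer) has 3→5.
A4 = A3; e.g. 1 (Evader) can still go to 6. Fixed point.
From 3, successor 5 is in the attractor (rank 2); the other successor 1 is not.

5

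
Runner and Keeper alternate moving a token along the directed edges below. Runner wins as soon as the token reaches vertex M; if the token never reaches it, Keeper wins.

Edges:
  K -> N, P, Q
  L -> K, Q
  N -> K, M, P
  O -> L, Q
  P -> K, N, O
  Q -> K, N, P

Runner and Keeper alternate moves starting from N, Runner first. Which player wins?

Runner

Track states (vertex, player-to-move).
A0 = {(M,Runner), (M,Keeper)}
A1: add {(N,Runner)}.
(N,Runner) ∈ A1 ⇒ Runner forces the target.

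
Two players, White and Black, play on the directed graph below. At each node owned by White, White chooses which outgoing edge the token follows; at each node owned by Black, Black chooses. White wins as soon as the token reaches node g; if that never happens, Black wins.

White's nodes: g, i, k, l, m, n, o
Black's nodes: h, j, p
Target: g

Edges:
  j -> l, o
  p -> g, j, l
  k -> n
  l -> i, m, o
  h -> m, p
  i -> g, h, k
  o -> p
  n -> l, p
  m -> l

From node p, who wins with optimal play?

A0 = {g}
A1: add {i} — i (White) has i→g.
A2: add {l} — l (White) has l→i.
A3: add {m, n} — m (White) has m→l; n (White) has n→l.
A4: add {k} — k (White) has k→n.
A5 = A4; e.g. h (Black) can still go to p. Fixed point.
p never enters the attractor, so Black can avoid the target forever.

Black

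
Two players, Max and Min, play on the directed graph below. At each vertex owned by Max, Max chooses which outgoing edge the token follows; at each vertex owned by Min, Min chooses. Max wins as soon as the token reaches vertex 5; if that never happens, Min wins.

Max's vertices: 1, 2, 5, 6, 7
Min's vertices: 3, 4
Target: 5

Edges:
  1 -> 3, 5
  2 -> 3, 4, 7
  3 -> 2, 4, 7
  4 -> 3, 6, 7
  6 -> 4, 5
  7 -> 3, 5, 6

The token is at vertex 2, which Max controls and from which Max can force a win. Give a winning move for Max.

7

A0 = {5}
A1: add {1, 6, 7} — 1 (Max) has 1→5; 6 (Max) has 6→5; 7 (Max) has 7→5.
A2: add {2} — 2 (Max) has 2→7.
A3 = A2; e.g. 3 (Min) can still go to 4. Fixed point.
From 2, successor 7 is in the attractor (rank 1); the other successors 3, 4 are not.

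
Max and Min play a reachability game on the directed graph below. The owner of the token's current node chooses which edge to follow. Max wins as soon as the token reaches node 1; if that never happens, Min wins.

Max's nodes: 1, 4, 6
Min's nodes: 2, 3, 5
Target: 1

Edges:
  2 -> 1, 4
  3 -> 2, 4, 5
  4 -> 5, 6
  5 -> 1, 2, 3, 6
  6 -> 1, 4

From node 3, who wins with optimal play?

Min

A0 = {1}
A1: add {6} — 6 (Max) has 6→1.
A2: add {4} — 4 (Max) has 4→6.
A3: add {2} — 2 (Min): all of {1, 4} already in.
A4 = A3; e.g. 3 (Min) can still go to 5. Fixed point.
3 never enters the attractor, so Min can avoid the target forever.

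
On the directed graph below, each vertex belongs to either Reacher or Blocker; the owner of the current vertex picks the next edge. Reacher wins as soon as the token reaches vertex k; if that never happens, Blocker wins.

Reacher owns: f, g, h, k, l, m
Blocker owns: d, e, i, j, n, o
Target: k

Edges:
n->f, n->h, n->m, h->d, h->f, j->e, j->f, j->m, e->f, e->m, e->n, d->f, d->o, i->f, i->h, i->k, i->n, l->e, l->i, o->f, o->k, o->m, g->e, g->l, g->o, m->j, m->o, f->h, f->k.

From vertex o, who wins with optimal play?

Blocker

A0 = {k}
A1: add {f} — f (Reacher) has f→k.
A2: add {h} — h (Reacher) has h→f.
A3 = A2; e.g. d (Blocker) can still go to o. Fixed point.
o never enters the attractor, so Blocker can avoid the target forever.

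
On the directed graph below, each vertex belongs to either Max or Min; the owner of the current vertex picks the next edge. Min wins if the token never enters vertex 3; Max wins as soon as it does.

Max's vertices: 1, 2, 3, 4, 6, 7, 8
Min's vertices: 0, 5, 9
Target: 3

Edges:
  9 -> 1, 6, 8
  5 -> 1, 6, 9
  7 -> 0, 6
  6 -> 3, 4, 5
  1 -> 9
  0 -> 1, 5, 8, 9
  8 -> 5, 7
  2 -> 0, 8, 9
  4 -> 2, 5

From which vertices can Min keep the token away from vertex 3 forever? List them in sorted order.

0, 1, 5, 9

A0 = {3}
A1: add {6} — 6 (Max) has 6→3.
A2: add {7} — 7 (Max) has 7→6.
A3: add {8} — 8 (Max) has 8→7.
A4: add {2} — 2 (Max) has 2→8.
A5: add {4} — 4 (Max) has 4→2.
A6 = A5; e.g. 0 (Min) can still go to 1. Fixed point.
Max's attractor = {2, 3, 4, 6, 7, 8}; Min avoids the target exactly from the complement.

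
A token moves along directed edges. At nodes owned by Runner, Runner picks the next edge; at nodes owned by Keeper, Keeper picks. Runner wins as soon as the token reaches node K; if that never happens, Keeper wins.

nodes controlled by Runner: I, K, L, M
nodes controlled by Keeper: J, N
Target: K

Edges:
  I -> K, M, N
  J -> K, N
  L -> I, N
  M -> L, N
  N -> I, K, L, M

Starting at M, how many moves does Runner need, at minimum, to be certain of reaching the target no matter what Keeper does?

3

A0 = {K}
A1: add {I} — I (Runner) has I→K.
A2: add {L} — L (Runner) has L→I.
A3: add {M} — M (Runner) has M→L.
M enters the attractor at level 3, so Runner can force the target in 3 moves from there.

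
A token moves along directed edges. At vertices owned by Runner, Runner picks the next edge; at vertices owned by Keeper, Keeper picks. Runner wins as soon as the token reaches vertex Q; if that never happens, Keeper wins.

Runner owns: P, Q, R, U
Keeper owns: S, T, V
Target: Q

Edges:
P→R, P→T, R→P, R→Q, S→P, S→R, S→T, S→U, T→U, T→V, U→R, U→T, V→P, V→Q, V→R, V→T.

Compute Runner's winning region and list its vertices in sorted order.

P, Q, R, U

A0 = {Q}
A1: add {R} — R (Runner) has R→Q.
A2: add {P, U} — P (Runner) has P→R; U (Runner) has U→R.
A3 = A2; e.g. S (Keeper) can still go to T. Fixed point.
Runner's winning region = {P, Q, R, U}.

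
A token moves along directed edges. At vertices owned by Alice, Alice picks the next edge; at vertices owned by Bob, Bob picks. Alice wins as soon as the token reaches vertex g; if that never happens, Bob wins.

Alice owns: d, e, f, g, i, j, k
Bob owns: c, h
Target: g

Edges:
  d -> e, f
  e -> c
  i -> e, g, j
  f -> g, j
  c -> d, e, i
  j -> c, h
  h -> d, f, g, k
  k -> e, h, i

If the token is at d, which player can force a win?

A0 = {g}
A1: add {f, i} — f (Alice) has f→g; i (Alice) has i→g.
A2: add {d, k} — d (Alice) has d→f; k (Alice) has k→i.
d ∈ A2, so Alice can force the target.

Alice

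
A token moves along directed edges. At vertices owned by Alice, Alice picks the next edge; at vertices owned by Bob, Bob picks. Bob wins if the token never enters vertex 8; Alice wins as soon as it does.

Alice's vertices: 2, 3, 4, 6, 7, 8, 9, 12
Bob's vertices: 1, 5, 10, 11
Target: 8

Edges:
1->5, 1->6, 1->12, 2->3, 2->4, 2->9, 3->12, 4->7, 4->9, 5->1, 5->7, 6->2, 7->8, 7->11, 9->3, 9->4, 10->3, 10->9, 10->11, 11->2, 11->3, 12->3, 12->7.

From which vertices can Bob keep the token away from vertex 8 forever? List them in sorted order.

1, 5

A0 = {8}
A1: add {7} — 7 (Alice) has 7→8.
A2: add {4, 12} — 4 (Alice) has 4→7; 12 (Alice) has 12→7.
A3: add {2, 3, 9} — 2 (Alice) has 2→4; 3 (Alice) has 3→12; 9 (Alice) has 9→4.
A4: add {6, 11} — 6 (Alice) has 6→2; 11 (Bob): all of {2, 3} already in.
A5: add {10} — 10 (Bob): all of {3, 9, 11} already in.
A6 = A5; e.g. 1 (Bob) can still go to 5. Fixed point.
Alice's attractor = {2, 3, 4, 6, 7, 8, 9, 10, 11, 12}; Bob avoids the target exactly from the complement.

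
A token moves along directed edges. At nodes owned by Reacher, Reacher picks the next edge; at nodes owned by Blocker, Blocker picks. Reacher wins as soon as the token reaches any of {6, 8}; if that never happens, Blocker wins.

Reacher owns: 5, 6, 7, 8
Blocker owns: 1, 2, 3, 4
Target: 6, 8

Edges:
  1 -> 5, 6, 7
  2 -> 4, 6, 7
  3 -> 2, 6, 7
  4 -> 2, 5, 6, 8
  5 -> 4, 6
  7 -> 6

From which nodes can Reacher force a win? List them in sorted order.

1, 5, 6, 7, 8

A0 = {6, 8}
A1: add {5, 7} — 5 (Reacher) has 5→6; 7 (Reacher) has 7→6.
A2: add {1} — 1 (Blocker): all of {5, 6, 7} already in.
A3 = A2; e.g. 2 (Blocker) can still go to 4. Fixed point.
Reacher's winning region = {1, 5, 6, 7, 8}.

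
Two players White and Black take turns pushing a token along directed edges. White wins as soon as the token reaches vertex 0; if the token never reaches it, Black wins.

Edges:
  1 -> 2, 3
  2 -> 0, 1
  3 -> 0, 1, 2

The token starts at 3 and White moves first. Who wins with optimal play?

White

Track states (vertex, player-to-move).
A0 = {(0,White), (0,Black)}
A1: add {(2,White), (3,White)}.
(3,White) ∈ A1 ⇒ White forces the target.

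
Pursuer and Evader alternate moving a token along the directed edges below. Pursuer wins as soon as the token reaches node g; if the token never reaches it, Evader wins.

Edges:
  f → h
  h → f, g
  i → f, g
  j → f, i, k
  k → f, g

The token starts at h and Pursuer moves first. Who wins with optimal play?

Track states (vertex, player-to-move).
A0 = {(g,Pursuer), (g,Evader)}
A1: add {(h,Pursuer), (i,Pursuer), (k,Pursuer)}.
(h,Pursuer) ∈ A1 ⇒ Pursuer forces the target.

Pursuer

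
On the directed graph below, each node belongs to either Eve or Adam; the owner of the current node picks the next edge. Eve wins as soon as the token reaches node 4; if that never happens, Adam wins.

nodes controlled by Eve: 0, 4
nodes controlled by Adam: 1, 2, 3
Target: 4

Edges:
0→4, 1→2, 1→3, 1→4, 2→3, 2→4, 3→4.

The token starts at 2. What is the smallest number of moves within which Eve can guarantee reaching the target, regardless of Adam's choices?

A0 = {4}
A1: add {0, 3} — 0 (Eve) has 0→4; 3 (Adam): all of {4} already in.
A2: add {2} — 2 (Adam): all of {3, 4} already in.
2 enters the attractor at level 2, so Eve can force the target in 2 moves from there.

2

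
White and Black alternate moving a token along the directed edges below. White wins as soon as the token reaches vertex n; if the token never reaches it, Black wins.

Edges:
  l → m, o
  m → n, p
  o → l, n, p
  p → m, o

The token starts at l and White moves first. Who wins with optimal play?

Track states (vertex, player-to-move).
A0 = {(n,White), (n,Black)}
A1: add {(m,White), (o,White)}.
A2: add {(l,Black), (p,Black)}.
A3 = A2; e.g. (l,White) stays out. (l,White) never enters ⇒ Black avoids the target.

Black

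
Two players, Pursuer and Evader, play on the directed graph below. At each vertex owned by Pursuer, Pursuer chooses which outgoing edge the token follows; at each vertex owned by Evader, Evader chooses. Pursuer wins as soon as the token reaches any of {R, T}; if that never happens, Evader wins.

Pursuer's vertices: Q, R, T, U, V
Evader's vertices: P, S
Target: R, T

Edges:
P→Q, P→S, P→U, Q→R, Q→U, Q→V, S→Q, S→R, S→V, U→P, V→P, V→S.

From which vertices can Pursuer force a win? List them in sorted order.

Q, R, T

A0 = {R, T}
A1: add {Q} — Q (Pursuer) has Q→R.
A2 = A1; e.g. P (Evader) can still go to S. Fixed point.
Pursuer's winning region = {Q, R, T}.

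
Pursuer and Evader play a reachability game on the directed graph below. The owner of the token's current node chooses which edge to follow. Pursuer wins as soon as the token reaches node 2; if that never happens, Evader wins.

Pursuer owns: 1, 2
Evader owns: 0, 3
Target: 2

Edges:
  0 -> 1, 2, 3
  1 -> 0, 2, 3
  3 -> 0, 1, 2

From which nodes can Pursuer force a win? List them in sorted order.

A0 = {2}
A1: add {1} — 1 (Pursuer) has 1→2.
A2 = A1; e.g. 0 (Evader) can still go to 3. Fixed point.
Pursuer's winning region = {1, 2}.

1, 2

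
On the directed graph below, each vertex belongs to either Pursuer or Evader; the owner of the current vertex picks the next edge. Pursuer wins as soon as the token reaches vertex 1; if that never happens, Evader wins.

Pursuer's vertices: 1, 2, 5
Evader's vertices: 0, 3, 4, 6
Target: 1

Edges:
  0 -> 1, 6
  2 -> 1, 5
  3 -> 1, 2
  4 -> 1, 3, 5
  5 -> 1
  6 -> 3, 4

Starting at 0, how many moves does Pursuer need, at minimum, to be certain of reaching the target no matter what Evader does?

5

A0 = {1}
A1: add {2, 5} — 2 (Pursuer) has 2→1; 5 (Pursuer) has 5→1.
A2: add {3} — 3 (Evader): all of {1, 2} already in.
A3: add {4} — 4 (Evader): all of {1, 3, 5} already in.
A4: add {6} — 6 (Evader): all of {3, 4} already in.
A5: add {0} — 0 (Evader): all of {1, 6} already in.
A5 = all vertices. Fixed point.
0 enters the attractor at level 5, so Pursuer can force the target in 5 moves from there.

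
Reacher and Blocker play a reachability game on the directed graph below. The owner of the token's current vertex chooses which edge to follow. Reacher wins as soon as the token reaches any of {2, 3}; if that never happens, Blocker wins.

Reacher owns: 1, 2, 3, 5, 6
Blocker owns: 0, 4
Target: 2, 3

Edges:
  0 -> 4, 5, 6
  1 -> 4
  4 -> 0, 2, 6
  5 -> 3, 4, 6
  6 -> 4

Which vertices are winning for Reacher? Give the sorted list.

2, 3, 5

A0 = {2, 3}
A1: add {5} — 5 (Reacher) has 5→3.
A2 = A1; e.g. 0 (Blocker) can still go to 4. Fixed point.
Reacher's winning region = {2, 3, 5}.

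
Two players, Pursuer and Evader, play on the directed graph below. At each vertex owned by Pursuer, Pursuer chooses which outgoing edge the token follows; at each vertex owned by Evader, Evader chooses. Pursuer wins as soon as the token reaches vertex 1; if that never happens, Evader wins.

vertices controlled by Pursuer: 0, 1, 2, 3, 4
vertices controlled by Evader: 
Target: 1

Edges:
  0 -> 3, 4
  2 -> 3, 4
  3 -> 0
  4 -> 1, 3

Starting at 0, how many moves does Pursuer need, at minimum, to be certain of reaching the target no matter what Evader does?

A0 = {1}
A1: add {4} — 4 (Pursuer) has 4→1.
A2: add {0, 2} — 0 (Pursuer) has 0→4; 2 (Pursuer) has 2→4.
0 enters the attractor at level 2, so Pursuer can force the target in 2 moves from there.

2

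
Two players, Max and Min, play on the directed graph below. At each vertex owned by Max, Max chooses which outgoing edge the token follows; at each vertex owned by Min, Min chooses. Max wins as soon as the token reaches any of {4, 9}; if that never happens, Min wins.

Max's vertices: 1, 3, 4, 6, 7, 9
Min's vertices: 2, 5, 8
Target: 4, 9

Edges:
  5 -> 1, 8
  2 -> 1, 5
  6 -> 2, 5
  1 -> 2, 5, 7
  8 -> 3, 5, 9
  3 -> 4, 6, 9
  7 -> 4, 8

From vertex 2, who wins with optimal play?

Min

A0 = {4, 9}
A1: add {3, 7} — 3 (Max) has 3→4; 7 (Max) has 7→4.
A2: add {1} — 1 (Max) has 1→7.
A3 = A2; e.g. 2 (Min) can still go to 5. Fixed point.
2 never enters the attractor, so Min can avoid the target forever.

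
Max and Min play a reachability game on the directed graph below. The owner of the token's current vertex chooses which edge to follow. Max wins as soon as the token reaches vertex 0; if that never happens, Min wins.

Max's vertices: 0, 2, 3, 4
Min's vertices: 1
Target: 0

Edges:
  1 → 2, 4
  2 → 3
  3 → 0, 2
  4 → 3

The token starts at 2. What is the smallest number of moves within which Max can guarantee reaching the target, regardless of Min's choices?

A0 = {0}
A1: add {3} — 3 (Max) has 3→0.
A2: add {2, 4} — 2 (Max) has 2→3; 4 (Max) has 4→3.
2 enters the attractor at level 2, so Max can force the target in 2 moves from there.

2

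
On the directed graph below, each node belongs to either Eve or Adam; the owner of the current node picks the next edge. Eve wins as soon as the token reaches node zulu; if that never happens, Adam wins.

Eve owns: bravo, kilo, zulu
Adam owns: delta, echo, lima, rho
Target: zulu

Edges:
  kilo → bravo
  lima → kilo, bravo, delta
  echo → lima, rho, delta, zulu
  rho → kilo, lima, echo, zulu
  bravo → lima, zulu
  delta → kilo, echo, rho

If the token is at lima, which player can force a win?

A0 = {zulu}
A1: add {bravo} — bravo (Eve) has bravo→zulu.
A2: add {kilo} — kilo (Eve) has kilo→bravo.
A3 = A2; e.g. lima (Adam) can still go to delta. Fixed point.
lima never enters the attractor, so Adam can avoid the target forever.

Adam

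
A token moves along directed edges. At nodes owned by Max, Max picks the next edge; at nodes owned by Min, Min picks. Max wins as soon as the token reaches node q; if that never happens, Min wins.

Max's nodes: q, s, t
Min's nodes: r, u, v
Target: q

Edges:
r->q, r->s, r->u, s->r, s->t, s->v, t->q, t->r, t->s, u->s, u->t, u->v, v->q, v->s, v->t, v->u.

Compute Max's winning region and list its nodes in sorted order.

A0 = {q}
A1: add {t} — t (Max) has t→q.
A2: add {s} — s (Max) has s→t.
A3 = A2; e.g. r (Min) can still go to u. Fixed point.
Max's winning region = {q, s, t}.

q, s, t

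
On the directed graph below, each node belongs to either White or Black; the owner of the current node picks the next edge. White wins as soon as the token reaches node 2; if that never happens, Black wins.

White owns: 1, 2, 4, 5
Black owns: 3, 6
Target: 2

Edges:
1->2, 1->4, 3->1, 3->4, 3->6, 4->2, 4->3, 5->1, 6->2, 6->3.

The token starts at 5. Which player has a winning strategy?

White

A0 = {2}
A1: add {1, 4} — 1 (White) has 1→2; 4 (White) has 4→2.
A2: add {5} — 5 (White) has 5→1.
A3 = A2; e.g. 3 (Black) can still go to 6. Fixed point.
5 ∈ A2, so White can force the target.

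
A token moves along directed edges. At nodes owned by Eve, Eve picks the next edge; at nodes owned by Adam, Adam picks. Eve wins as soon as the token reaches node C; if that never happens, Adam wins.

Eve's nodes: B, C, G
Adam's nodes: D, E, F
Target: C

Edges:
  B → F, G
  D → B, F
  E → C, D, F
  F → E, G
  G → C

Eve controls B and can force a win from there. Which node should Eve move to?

G

A0 = {C}
A1: add {G} — G (Eve) has G→C.
A2: add {B} — B (Eve) has B→G.
A3 = A2; e.g. D (Adam) can still go to F. Fixed point.
From B, successor G is in the attractor (rank 1); the other successor F is not.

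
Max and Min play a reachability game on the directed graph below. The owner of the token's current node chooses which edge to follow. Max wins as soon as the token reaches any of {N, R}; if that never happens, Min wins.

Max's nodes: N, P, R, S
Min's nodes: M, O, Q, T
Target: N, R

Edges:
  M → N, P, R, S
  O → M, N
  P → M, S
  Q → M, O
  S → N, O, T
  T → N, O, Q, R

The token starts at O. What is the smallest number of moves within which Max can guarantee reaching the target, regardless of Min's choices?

4

A0 = {N, R}
A1: add {S} — S (Max) has S→N.
A2: add {P} — P (Max) has P→S.
A3: add {M} — M (Min): all of {N, P, R, S} already in.
A4: add {O} — O (Min): all of {M, N} already in.
O enters the attractor at level 4, so Max can force the target in 4 moves from there.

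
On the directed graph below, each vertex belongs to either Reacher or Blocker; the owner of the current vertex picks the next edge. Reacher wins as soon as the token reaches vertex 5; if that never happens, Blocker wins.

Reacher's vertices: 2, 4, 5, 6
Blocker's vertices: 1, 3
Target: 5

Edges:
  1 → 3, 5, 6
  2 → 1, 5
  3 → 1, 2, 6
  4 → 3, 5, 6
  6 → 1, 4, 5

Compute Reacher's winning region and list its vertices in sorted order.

A0 = {5}
A1: add {2, 4, 6} — 2 (Reacher) has 2→5; 4 (Reacher) has 4→5; 6 (Reacher) has 6→5.
A2 = A1; e.g. 1 (Blocker) can still go to 3. Fixed point.
Reacher's winning region = {2, 4, 5, 6}.

2, 4, 5, 6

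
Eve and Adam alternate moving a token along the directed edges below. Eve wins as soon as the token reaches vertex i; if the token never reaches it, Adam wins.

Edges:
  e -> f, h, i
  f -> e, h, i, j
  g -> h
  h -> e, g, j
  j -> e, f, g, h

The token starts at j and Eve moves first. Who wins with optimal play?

Track states (vertex, player-to-move).
A0 = {(i,Eve), (i,Adam)}
A1: add {(e,Eve), (f,Eve)}.
A2 = A1; e.g. (e,Adam) stays out. (j,Eve) never enters ⇒ Adam avoids the target.

Adam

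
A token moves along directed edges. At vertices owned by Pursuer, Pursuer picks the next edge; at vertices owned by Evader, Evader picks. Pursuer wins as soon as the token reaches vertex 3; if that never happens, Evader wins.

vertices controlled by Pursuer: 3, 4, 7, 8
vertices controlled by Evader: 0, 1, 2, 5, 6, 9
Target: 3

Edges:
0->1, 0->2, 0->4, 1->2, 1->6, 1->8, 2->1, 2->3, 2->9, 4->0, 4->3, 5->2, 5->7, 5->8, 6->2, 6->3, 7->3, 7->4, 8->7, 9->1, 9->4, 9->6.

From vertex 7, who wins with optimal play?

A0 = {3}
A1: add {4, 7} — 4 (Pursuer) has 4→3; 7 (Pursuer) has 7→3.
7 ∈ A1, so Pursuer can force the target.

Pursuer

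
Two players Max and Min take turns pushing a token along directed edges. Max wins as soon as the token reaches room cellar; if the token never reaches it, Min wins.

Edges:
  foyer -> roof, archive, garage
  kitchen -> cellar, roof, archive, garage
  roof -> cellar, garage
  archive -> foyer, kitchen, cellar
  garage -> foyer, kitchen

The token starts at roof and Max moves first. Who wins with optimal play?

Max

Track states (vertex, player-to-move).
A0 = {(cellar,Max), (cellar,Min)}
A1: add {(kitchen,Max), (roof,Max), (archive,Max)}.
(roof,Max) ∈ A1 ⇒ Max forces the target.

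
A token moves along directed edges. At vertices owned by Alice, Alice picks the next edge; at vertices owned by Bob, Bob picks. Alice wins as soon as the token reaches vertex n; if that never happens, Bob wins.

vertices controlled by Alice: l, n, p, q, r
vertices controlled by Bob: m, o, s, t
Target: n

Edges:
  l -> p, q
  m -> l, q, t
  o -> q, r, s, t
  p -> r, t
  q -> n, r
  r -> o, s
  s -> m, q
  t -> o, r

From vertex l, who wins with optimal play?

Alice

A0 = {n}
A1: add {q} — q (Alice) has q→n.
A2: add {l} — l (Alice) has l→q.
A3 = A2; e.g. m (Bob) can still go to t. Fixed point.
l ∈ A2, so Alice can force the target.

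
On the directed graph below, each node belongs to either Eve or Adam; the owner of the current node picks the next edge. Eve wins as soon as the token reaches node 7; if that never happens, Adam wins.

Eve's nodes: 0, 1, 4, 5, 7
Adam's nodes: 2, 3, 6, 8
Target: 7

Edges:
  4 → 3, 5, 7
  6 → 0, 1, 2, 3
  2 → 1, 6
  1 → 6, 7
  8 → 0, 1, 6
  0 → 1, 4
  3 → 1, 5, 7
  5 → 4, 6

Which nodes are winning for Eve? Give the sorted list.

0, 1, 3, 4, 5, 7

A0 = {7}
A1: add {1, 4} — 1 (Eve) has 1→7; 4 (Eve) has 4→7.
A2: add {0, 5} — 0 (Eve) has 0→1; 5 (Eve) has 5→4.
A3: add {3} — 3 (Adam): all of {1, 5, 7} already in.
A4 = A3; e.g. 2 (Adam) can still go to 6. Fixed point.
Eve's winning region = {0, 1, 3, 4, 5, 7}.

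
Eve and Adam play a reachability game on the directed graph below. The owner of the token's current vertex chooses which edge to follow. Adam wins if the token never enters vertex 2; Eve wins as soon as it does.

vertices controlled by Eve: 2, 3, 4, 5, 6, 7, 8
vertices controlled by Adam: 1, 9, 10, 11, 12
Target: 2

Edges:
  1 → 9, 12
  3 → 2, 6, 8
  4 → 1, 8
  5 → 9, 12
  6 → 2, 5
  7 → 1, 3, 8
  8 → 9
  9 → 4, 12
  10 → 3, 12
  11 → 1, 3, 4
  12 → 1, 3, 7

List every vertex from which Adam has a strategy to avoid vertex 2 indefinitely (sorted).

A0 = {2}
A1: add {3, 6} — 3 (Eve) has 3→2; 6 (Eve) has 6→2.
A2: add {7} — 7 (Eve) has 7→3.
A3 = A2; e.g. 1 (Adam) can still go to 9. Fixed point.
Eve's attractor = {2, 3, 6, 7}; Adam avoids the target exactly from the complement.

1, 4, 5, 8, 9, 10, 11, 12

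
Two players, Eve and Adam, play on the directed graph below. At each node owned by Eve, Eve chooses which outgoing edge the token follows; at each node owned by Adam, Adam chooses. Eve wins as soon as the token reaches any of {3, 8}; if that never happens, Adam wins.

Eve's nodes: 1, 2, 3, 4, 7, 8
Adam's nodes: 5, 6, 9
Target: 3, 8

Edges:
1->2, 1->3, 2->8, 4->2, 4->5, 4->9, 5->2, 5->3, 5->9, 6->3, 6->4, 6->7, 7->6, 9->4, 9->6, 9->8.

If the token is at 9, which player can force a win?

A0 = {3, 8}
A1: add {1, 2} — 1 (Eve) has 1→3; 2 (Eve) has 2→8.
A2: add {4} — 4 (Eve) has 4→2.
A3 = A2; e.g. 5 (Adam) can still go to 9. Fixed point.
9 never enters the attractor, so Adam can avoid the target forever.

Adam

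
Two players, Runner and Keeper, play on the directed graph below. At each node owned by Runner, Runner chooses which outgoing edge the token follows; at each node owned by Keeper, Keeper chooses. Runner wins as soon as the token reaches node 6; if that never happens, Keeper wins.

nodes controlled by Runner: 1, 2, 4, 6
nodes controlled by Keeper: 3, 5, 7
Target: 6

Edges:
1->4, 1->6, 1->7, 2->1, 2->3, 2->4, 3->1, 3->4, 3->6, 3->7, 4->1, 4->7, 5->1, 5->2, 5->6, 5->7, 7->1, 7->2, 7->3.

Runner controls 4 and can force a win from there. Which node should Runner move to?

1

A0 = {6}
A1: add {1} — 1 (Runner) has 1→6.
A2: add {2, 4} — 2 (Runner) has 2→1; 4 (Runner) has 4→1.
A3 = A2; e.g. 3 (Keeper) can still go to 7. Fixed point.
From 4, successor 1 is in the attractor (rank 1); the other successor 7 is not.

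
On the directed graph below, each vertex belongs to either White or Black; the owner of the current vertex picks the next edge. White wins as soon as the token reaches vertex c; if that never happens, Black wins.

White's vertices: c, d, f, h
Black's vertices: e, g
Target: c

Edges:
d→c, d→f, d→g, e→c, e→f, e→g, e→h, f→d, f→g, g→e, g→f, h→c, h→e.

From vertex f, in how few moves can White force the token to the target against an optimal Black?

A0 = {c}
A1: add {d, h} — d (White) has d→c; h (White) has h→c.
A2: add {f} — f (White) has f→d.
A3 = A2; e.g. e (Black) can still go to g. Fixed point.
f enters the attractor at level 2, so White can force the target in 2 moves from there.

2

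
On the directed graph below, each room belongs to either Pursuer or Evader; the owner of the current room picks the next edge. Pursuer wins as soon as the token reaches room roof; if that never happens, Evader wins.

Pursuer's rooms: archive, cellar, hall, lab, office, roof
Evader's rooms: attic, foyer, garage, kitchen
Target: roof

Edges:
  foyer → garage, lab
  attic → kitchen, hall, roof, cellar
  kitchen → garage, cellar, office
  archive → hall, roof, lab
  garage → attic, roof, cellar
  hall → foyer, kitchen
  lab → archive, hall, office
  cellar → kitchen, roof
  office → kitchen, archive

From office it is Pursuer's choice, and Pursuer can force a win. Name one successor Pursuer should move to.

A0 = {roof}
A1: add {archive, cellar} — archive (Pursuer) has archive→roof; cellar (Pursuer) has cellar→roof.
A2: add {lab, office} — lab (Pursuer) has lab→archive; office (Pursuer) has office→archive.
A3 = A2; e.g. foyer (Evader) can still go to garage. Fixed point.
From office, successor archive is in the attractor (rank 1); the other successor kitchen is not.

archive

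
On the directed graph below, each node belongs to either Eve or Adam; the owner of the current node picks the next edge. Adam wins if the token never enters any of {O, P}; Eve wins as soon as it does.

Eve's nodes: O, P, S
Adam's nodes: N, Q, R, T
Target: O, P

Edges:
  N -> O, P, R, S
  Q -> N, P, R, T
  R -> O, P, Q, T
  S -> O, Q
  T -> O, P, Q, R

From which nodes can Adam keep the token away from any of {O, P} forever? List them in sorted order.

N, Q, R, T

A0 = {O, P}
A1: add {S} — S (Eve) has S→O.
A2 = A1; e.g. N (Adam) can still go to R. Fixed point.
Eve's attractor = {O, P, S}; Adam avoids the target exactly from the complement.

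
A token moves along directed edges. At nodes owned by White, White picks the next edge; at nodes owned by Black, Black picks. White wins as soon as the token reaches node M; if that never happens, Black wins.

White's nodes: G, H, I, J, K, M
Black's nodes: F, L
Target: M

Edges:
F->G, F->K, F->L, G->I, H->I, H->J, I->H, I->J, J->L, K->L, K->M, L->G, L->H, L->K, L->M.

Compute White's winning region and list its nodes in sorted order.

A0 = {M}
A1: add {K} — K (White) has K→M.
A2 = A1; e.g. F (Black) can still go to G. Fixed point.
White's winning region = {K, M}.

K, M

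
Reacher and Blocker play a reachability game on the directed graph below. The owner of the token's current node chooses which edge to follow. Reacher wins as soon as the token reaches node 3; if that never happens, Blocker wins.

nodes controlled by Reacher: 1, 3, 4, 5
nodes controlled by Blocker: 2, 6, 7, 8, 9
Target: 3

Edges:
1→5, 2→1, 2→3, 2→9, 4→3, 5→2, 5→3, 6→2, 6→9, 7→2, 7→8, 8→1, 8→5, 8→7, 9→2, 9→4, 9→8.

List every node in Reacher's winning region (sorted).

1, 3, 4, 5

A0 = {3}
A1: add {4, 5} — 4 (Reacher) has 4→3; 5 (Reacher) has 5→3.
A2: add {1} — 1 (Reacher) has 1→5.
A3 = A2; e.g. 2 (Blocker) can still go to 9. Fixed point.
Reacher's winning region = {1, 3, 4, 5}.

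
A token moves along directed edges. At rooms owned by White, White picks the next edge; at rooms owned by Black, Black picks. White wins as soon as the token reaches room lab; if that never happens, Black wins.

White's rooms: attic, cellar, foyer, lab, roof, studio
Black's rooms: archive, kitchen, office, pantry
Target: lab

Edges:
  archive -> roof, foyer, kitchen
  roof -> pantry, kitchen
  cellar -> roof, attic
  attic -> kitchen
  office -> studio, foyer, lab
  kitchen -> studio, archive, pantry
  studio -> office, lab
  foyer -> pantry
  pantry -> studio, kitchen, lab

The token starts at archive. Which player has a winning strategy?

A0 = {lab}
A1: add {studio} — studio (White) has studio→lab.
A2 = A1; e.g. office (Black) can still go to foyer. Fixed point.
archive never enters the attractor, so Black can avoid the target forever.

Black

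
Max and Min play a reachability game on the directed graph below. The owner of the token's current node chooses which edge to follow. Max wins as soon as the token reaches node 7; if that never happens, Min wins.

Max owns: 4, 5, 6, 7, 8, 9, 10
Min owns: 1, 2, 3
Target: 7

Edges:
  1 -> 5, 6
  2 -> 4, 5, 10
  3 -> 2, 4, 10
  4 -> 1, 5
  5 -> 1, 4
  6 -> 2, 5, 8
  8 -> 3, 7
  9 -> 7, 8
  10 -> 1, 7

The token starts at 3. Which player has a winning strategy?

Min

A0 = {7}
A1: add {8, 9, 10} — 8 (Max) has 8→7; 9 (Max) has 9→7; 10 (Max) has 10→7.
A2: add {6} — 6 (Max) has 6→8.
A3 = A2; e.g. 1 (Min) can still go to 5. Fixed point.
3 never enters the attractor, so Min can avoid the target forever.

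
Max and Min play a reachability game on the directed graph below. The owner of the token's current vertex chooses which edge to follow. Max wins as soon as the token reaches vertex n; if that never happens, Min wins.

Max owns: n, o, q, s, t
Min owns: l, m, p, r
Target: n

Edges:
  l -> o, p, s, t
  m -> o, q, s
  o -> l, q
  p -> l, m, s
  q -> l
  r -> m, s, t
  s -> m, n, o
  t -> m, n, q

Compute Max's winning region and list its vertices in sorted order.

n, s, t

A0 = {n}
A1: add {s, t} — s (Max) has s→n; t (Max) has t→n.
A2 = A1; e.g. l (Min) can still go to o. Fixed point.
Max's winning region = {n, s, t}.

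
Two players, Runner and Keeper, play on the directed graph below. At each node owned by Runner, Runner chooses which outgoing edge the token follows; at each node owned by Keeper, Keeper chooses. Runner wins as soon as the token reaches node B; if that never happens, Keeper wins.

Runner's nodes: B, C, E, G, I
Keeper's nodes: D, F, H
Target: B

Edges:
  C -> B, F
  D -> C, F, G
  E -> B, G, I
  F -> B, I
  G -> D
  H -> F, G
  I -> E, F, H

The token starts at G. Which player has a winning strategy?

A0 = {B}
A1: add {C, E} — C (Runner) has C→B; E (Runner) has E→B.
A2: add {I} — I (Runner) has I→E.
A3: add {F} — F (Keeper): all of {B, I} already in.
A4 = A3; e.g. D (Keeper) can still go to G. Fixed point.
G never enters the attractor, so Keeper can avoid the target forever.

Keeper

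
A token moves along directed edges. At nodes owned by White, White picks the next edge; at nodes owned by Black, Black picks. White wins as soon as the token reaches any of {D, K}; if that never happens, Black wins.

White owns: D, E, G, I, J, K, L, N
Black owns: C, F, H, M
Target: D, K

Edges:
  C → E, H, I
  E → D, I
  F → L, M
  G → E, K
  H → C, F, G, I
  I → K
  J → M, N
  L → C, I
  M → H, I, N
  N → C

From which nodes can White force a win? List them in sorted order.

A0 = {D, K}
A1: add {E, G, I} — E (White) has E→D; G (White) has G→K; I (White) has I→K.
A2: add {L} — L (White) has L→I.
A3 = A2; e.g. C (Black) can still go to H. Fixed point.
White's winning region = {D, E, G, I, K, L}.

D, E, G, I, K, L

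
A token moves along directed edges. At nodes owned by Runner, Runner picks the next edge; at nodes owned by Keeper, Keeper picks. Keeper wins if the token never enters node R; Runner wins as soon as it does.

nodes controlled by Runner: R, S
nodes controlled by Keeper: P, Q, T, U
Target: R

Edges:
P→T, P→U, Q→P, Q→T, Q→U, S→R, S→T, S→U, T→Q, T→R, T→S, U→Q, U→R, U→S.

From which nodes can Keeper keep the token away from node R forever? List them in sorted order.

P, Q, T, U

A0 = {R}
A1: add {S} — S (Runner) has S→R.
A2 = A1; e.g. P (Keeper) can still go to T. Fixed point.
Runner's attractor = {R, S}; Keeper avoids the target exactly from the complement.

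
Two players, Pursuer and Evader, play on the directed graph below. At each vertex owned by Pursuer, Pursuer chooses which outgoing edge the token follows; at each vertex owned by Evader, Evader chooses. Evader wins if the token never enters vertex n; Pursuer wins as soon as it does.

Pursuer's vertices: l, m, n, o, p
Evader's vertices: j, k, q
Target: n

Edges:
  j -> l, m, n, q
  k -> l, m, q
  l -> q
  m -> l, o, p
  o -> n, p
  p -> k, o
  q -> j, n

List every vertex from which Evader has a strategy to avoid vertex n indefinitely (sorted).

A0 = {n}
A1: add {o} — o (Pursuer) has o→n.
A2: add {m, p} — m (Pursuer) has m→o; p (Pursuer) has p→o.
A3 = A2; e.g. j (Evader) can still go to l. Fixed point.
Pursuer's attractor = {m, n, o, p}; Evader avoids the target exactly from the complement.

j, k, l, q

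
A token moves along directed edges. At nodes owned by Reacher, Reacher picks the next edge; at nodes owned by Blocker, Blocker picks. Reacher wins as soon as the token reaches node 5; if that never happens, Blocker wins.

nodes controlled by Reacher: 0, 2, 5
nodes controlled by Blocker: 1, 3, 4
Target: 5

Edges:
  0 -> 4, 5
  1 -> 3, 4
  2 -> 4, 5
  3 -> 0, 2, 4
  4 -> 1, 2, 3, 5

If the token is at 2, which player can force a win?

A0 = {5}
A1: add {0, 2} — 0 (Reacher) has 0→5; 2 (Reacher) has 2→5.
A2 = A1; e.g. 1 (Blocker) can still go to 3. Fixed point.
2 ∈ A1, so Reacher can force the target.

Reacher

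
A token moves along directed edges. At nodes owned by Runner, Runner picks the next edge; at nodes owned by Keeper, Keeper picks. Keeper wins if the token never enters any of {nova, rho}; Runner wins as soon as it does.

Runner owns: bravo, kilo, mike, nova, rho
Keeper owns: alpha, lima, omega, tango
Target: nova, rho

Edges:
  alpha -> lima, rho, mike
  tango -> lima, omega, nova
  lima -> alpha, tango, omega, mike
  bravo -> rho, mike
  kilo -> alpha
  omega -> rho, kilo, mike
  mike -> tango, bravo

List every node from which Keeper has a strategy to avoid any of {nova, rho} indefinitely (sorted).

A0 = {nova, rho}
A1: add {bravo} — bravo (Runner) has bravo→rho.
A2: add {mike} — mike (Runner) has mike→bravo.
A3 = A2; e.g. alpha (Keeper) can still go to lima. Fixed point.
Runner's attractor = {bravo, mike, nova, rho}; Keeper avoids the target exactly from the complement.

alpha, kilo, lima, omega, tango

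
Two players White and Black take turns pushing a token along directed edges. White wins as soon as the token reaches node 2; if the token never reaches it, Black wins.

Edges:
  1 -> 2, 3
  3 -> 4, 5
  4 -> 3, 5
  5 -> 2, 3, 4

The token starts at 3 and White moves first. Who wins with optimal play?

Black

Track states (vertex, player-to-move).
A0 = {(2,White), (2,Black)}
A1: add {(1,White), (5,White)}.
A2 = A1; e.g. (1,Black) stays out. (3,White) never enters ⇒ Black avoids the target.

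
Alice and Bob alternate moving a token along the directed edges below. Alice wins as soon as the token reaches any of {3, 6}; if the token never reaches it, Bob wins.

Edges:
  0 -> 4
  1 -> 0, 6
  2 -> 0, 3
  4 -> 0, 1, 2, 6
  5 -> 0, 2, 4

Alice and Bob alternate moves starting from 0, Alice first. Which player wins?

Track states (vertex, player-to-move).
A0 = {(3,Alice), (3,Bob), (6,Alice), (6,Bob)}
A1: add {(1,Alice), (2,Alice), (4,Alice)}.
A2: add {(0,Bob)}.
A3: add {(5,Alice)}.
A4 = A3; e.g. (0,Alice) stays out. (0,Alice) never enters ⇒ Bob avoids the target.

Bob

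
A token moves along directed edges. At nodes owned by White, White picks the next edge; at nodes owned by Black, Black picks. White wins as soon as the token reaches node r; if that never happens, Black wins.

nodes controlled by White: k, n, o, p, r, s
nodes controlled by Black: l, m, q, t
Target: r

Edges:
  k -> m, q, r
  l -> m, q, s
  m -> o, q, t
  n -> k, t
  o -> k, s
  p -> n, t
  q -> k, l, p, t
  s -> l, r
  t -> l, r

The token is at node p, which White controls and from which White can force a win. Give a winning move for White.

n

A0 = {r}
A1: add {k, s} — k (White) has k→r; s (White) has s→r.
A2: add {n, o} — n (White) has n→k; o (White) has o→k.
A3: add {p} — p (White) has p→n.
A4 = A3; e.g. l (Black) can still go to m. Fixed point.
From p, successor n is in the attractor (rank 2); the other successor t is not.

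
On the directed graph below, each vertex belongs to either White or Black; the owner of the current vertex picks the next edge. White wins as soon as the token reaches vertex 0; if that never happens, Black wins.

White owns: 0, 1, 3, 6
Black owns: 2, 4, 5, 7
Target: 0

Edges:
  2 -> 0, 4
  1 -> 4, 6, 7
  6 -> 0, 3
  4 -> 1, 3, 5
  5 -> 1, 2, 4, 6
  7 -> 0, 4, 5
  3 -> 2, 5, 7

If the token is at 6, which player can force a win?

A0 = {0}
A1: add {6} — 6 (White) has 6→0.
6 ∈ A1, so White can force the target.

White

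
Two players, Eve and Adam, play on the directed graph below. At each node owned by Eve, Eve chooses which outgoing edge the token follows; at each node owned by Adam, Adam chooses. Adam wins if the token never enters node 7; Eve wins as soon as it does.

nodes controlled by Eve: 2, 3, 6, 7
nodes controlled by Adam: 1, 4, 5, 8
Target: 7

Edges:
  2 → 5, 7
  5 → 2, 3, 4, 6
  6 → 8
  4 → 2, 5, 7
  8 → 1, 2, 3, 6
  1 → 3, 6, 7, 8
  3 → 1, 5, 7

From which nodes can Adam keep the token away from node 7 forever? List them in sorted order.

A0 = {7}
A1: add {2, 3} — 2 (Eve) has 2→7; 3 (Eve) has 3→7.
A2 = A1; e.g. 1 (Adam) can still go to 6. Fixed point.
Eve's attractor = {2, 3, 7}; Adam avoids the target exactly from the complement.

1, 4, 5, 6, 8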